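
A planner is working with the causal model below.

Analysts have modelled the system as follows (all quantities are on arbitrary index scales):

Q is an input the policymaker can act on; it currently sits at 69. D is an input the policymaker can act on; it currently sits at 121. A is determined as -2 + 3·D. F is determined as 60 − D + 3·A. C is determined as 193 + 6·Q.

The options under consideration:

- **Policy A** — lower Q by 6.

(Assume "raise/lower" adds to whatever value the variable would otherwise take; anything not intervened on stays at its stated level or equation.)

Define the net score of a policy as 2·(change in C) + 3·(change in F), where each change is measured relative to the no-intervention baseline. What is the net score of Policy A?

Baseline:
  Q = 69
  D = 121
  A = -2 + 3·121 = 361
  F = 60 − 121 + 3·361 = 1022
  C = 193 + 6·69 = 607
Policy A (Q − 6):
  Q = 69 − 6 = 63
  D = 121
  A = -2 + 3·121 = 361
  F = 60 − 121 + 3·361 = 1022
  C = 193 + 6·63 = 571
ΔC = 571 − 607 = -36; ΔF = 1022 − 1022 = 0
Score = 2·(-36) + 3·0 = -72

-72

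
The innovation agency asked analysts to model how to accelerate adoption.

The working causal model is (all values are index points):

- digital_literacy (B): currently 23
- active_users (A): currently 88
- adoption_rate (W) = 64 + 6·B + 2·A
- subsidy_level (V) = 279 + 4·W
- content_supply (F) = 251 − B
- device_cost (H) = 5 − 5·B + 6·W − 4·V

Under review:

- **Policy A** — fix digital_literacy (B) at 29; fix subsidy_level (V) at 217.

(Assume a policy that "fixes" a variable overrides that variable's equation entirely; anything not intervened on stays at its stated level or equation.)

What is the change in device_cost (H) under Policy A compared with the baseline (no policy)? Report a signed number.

6482

Baseline:
  B = 23
  A = 88
  W = 64 + 6·23 + 2·88 = 378
  V = 279 + 4·378 = 1791
  H = 5 − 5·23 + 6·378 − 4·1791 = -5006
Policy A (B := 29, V := 217):
  B = 29
  A = 88
  W = 64 + 6·29 + 2·88 = 414
  V = 217
  H = 5 − 5·29 + 6·414 − 4·217 = 1476
Change in H: 1476 − (-5006) = 6482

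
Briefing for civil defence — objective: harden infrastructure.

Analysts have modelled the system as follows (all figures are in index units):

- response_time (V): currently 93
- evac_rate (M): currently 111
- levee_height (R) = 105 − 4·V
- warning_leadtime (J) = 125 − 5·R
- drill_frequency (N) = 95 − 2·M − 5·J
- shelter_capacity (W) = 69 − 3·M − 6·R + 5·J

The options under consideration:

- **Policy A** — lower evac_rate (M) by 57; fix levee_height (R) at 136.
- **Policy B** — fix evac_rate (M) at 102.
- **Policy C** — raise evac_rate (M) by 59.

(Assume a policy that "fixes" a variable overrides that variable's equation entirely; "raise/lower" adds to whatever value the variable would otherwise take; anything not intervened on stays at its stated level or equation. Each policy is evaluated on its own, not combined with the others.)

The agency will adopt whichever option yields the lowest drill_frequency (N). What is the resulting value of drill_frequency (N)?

-7545

Policy A (M − 57, R := 136):
  V = 93
  M = 111 − 57 = 54
  R = 136
  J = 125 − 5·136 = -555
  N = 95 − 2·54 − 5·(-555) = 2762
Policy B (M := 102):
  V = 93
  M = 102
  R = 105 − 4·93 = -267
  J = 125 − 5·(-267) = 1460
  N = 95 − 2·102 − 5·1460 = -7409
Policy C (M + 59):
  V = 93
  M = 111 + 59 = 170
  R = 105 − 4·93 = -267
  J = 125 − 5·(-267) = 1460
  N = 95 − 2·170 − 5·1460 = -7545
Comparing — Policy A: N=2762, Policy B: N=-7409, Policy C: N=-7545. Lowest is -7545 (Policy C).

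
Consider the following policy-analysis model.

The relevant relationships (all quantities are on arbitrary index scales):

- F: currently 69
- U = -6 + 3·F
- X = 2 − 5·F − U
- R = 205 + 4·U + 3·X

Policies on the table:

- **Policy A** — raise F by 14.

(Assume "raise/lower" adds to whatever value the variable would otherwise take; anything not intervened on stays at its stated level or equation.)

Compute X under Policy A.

Policy A (F + 14):
  F = 69 + 14 = 83
  U = -6 + 3·83 = 243
  X = 2 − 5·83 − 243 = -656

-656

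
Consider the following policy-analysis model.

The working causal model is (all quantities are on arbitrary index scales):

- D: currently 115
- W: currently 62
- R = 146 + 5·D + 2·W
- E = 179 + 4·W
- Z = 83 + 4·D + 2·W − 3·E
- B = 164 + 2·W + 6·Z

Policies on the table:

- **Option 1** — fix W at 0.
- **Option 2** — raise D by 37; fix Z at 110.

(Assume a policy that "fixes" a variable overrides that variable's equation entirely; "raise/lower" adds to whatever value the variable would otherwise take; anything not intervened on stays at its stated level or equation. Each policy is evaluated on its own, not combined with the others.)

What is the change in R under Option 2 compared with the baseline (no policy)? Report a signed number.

Baseline:
  D = 115
  W = 62
  R = 146 + 5·115 + 2·62 = 845
Option 2 (D + 37, Z := 110):
  D = 115 + 37 = 152
  W = 62
  R = 146 + 5·152 + 2·62 = 1030
Change in R: 1030 − 845 = 185

185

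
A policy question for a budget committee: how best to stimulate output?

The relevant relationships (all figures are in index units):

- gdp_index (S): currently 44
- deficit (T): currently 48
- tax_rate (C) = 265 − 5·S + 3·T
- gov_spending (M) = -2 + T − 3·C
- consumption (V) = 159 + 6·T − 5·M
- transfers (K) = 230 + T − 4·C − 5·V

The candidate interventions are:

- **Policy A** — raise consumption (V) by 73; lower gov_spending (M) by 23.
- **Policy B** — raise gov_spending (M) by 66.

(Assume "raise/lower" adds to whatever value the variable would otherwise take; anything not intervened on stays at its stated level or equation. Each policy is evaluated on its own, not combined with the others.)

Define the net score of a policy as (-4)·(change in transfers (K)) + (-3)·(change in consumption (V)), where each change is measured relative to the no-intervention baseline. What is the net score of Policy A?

3196

Baseline:
  S = 44
  T = 48
  C = 265 − 5·44 + 3·48 = 189
  M = -2 + 48 − 3·189 = -521
  V = 159 + 6·48 − 5·(-521) = 3052
  K = 230 + 48 − 4·189 − 5·3052 = -15738
Policy A (V + 73, M − 23):
  S = 44
  T = 48
  C = 265 − 5·44 + 3·48 = 189
  M = -2 + 48 − 3·189 (−23 from intervention) = -544
  V = 159 + 6·48 − 5·(-544) (+73 from intervention) = 3240
  K = 230 + 48 − 4·189 − 5·3240 = -16678
ΔK = -16678 − (-15738) = -940; ΔV = 3240 − 3052 = 188
Score = (-4)·(-940) + (-3)·188 = 3196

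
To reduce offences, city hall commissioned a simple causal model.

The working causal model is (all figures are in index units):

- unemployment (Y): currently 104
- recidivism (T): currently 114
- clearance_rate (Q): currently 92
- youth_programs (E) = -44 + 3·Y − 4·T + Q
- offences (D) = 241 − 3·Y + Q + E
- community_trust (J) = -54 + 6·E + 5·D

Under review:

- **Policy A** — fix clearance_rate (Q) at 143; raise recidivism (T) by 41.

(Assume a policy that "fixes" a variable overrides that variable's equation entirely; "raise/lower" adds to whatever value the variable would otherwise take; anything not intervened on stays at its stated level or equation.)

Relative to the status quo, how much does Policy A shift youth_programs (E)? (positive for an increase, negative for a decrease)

Baseline:
  Y = 104
  T = 114
  Q = 92
  E = -44 + 3·104 − 4·114 + 92 = -96
Policy A (Q := 143, T + 41):
  Y = 104
  T = 114 + 41 = 155
  Q = 143
  E = -44 + 3·104 − 4·155 + 143 = -209
Change in E: -209 − (-96) = -113

-113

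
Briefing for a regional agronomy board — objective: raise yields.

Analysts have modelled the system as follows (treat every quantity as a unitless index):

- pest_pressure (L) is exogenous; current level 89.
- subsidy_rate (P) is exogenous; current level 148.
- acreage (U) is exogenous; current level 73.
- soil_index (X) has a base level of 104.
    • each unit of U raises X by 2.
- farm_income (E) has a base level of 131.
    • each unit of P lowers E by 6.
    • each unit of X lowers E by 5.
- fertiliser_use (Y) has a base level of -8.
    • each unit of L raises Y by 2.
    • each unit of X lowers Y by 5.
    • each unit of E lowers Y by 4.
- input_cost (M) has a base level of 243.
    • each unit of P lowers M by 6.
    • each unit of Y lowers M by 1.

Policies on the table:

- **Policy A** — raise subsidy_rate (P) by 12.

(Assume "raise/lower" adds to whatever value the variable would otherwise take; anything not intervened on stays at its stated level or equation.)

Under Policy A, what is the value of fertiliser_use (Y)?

7236

Policy A (P + 12):
  L = 89
  P = 148 + 12 = 160
  U = 73
  X = 104 + 2·73 = 250
  E = 131 − 6·160 − 5·250 = -2079
  Y = -8 + 2·89 − 5·250 − 4·(-2079) = 7236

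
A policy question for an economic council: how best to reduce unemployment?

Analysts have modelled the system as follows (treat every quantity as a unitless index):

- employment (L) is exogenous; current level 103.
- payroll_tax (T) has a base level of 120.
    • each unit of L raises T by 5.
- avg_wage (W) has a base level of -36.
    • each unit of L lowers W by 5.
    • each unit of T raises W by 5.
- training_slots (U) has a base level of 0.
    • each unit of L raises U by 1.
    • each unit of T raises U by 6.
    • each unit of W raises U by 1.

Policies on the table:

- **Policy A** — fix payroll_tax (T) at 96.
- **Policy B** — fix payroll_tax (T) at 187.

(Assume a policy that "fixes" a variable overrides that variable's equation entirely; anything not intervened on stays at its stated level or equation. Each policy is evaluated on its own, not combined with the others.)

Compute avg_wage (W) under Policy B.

384

Policy B (T := 187):
  L = 103
  T = 187
  W = -36 − 5·103 + 5·187 = 384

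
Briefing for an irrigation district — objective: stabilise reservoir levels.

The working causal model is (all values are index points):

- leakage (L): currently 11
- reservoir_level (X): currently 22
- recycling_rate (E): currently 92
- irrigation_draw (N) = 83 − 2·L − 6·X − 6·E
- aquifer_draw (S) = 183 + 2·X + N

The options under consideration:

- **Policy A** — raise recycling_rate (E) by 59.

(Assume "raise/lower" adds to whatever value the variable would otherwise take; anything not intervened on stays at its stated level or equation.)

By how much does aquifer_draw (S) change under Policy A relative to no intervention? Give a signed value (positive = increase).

-354

Baseline:
  L = 11
  X = 22
  E = 92
  N = 83 − 2·11 − 6·22 − 6·92 = -623
  S = 183 + 2·22 + (-623) = -396
Policy A (E + 59):
  L = 11
  X = 22
  E = 92 + 59 = 151
  N = 83 − 2·11 − 6·22 − 6·151 = -977
  S = 183 + 2·22 + (-977) = -750
Change in S: -750 − (-396) = -354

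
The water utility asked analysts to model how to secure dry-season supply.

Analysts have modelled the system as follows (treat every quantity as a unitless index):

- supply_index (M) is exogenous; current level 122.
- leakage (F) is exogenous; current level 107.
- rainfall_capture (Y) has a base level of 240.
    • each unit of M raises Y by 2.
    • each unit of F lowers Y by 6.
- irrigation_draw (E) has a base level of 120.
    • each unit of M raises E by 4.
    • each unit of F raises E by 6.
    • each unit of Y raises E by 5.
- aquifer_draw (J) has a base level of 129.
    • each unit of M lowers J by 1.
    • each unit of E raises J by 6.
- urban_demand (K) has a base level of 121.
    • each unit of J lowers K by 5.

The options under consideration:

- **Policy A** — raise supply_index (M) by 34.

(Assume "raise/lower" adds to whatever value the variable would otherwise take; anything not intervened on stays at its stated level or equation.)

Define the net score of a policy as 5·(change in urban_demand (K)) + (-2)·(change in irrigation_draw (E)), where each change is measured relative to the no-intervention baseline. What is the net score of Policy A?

-71502

Baseline:
  M = 122
  F = 107
  Y = 240 + 2·122 − 6·107 = -158
  E = 120 + 4·122 + 6·107 + 5·(-158) = 460
  J = 129 − 122 + 6·460 = 2767
  K = 121 − 5·2767 = -13714
Policy A (M + 34):
  M = 122 + 34 = 156
  F = 107
  Y = 240 + 2·156 − 6·107 = -90
  E = 120 + 4·156 + 6·107 + 5·(-90) = 936
  J = 129 − 156 + 6·936 = 5589
  K = 121 − 5·5589 = -27824
ΔK = -27824 − (-13714) = -14110; ΔE = 936 − 460 = 476
Score = 5·(-14110) + (-2)·476 = -71502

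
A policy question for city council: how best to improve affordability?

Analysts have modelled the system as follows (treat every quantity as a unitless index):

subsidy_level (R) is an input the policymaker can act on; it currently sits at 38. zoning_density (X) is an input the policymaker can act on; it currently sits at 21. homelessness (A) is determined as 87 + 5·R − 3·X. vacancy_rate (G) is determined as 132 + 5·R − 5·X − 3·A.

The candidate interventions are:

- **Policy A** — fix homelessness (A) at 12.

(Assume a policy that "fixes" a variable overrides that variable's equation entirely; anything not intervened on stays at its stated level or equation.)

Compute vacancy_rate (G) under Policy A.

Policy A (A := 12):
  R = 38
  X = 21
  A = 12
  G = 132 + 5·38 − 5·21 − 3·12 = 181

181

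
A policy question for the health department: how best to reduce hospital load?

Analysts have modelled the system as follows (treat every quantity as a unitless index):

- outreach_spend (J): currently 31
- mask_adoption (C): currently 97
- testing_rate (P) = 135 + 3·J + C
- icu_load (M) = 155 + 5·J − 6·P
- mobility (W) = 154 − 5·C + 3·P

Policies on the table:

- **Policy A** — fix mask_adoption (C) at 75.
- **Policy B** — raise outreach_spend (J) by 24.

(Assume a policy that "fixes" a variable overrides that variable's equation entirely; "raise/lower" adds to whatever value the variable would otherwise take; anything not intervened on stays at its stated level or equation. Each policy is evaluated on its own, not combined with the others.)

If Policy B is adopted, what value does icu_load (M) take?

-1952

Policy B (J + 24):
  J = 31 + 24 = 55
  C = 97
  P = 135 + 3·55 + 97 = 397
  M = 155 + 5·55 − 6·397 = -1952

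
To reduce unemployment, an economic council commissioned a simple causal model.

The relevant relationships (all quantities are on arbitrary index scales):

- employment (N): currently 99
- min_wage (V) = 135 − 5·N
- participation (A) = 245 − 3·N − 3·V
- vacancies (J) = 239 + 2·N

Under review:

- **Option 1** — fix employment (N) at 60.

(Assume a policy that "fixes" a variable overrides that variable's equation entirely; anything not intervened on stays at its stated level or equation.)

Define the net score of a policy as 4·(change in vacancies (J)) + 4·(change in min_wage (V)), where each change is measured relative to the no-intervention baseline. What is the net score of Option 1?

Baseline:
  N = 99
  V = 135 − 5·99 = -360
  J = 239 + 2·99 = 437
Option 1 (N := 60):
  N = 60
  V = 135 − 5·60 = -165
  J = 239 + 2·60 = 359
ΔJ = 359 − 437 = -78; ΔV = -165 − (-360) = 195
Score = 4·(-78) + 4·195 = 468

468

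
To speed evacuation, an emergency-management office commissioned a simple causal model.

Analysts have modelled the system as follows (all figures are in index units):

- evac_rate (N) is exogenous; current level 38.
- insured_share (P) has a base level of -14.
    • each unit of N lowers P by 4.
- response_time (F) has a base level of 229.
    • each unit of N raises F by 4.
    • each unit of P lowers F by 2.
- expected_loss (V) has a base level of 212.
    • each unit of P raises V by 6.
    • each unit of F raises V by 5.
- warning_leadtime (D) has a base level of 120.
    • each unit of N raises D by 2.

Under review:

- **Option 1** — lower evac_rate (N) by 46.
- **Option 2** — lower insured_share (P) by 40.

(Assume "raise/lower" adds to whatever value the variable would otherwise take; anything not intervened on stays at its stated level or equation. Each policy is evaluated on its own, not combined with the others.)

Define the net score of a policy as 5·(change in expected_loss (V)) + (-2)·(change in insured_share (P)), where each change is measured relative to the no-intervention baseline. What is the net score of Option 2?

Baseline:
  N = 38
  P = -14 − 4·38 = -166
  F = 229 + 4·38 − 2·(-166) = 713
  V = 212 + 6·(-166) + 5·713 = 2781
Option 2 (P − 40):
  N = 38
  P = -14 − 4·38 (−40 from intervention) = -206
  F = 229 + 4·38 − 2·(-206) = 793
  V = 212 + 6·(-206) + 5·793 = 2941
ΔV = 2941 − 2781 = 160; ΔP = -206 − (-166) = -40
Score = 5·160 + (-2)·(-40) = 880

880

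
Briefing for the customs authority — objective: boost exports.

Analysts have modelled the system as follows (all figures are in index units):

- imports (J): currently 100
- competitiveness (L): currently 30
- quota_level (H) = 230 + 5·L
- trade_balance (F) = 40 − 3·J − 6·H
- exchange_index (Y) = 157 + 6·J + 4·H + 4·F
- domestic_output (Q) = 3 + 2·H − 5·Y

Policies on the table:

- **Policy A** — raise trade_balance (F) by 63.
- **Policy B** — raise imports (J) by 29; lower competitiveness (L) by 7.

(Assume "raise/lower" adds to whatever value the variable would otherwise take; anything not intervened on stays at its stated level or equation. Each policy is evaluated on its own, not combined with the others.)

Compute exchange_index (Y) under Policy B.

Policy B (J + 29, L − 7):
  J = 100 + 29 = 129
  L = 30 − 7 = 23
  H = 230 + 5·23 = 345
  F = 40 − 3·129 − 6·345 = -2417
  Y = 157 + 6·129 + 4·345 + 4·(-2417) = -7357

-7357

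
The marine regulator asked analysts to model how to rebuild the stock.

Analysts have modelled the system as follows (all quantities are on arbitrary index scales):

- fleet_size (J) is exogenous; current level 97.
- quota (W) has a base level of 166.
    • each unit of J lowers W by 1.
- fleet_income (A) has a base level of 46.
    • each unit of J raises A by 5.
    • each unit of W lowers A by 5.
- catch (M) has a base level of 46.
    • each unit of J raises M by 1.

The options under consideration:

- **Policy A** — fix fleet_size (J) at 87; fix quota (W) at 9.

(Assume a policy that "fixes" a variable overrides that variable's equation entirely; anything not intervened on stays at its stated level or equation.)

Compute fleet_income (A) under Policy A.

Policy A (J := 87, W := 9):
  J = 87
  W = 9
  A = 46 + 5·87 − 5·9 = 436

436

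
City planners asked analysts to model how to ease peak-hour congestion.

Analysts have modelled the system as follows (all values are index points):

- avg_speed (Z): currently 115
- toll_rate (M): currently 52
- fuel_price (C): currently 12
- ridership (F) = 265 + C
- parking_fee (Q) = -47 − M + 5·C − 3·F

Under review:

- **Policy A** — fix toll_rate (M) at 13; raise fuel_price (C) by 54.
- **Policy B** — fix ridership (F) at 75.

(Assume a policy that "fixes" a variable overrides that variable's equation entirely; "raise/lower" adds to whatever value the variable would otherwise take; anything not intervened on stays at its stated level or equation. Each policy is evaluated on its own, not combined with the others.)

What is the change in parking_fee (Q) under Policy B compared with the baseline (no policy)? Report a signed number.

606

Baseline:
  M = 52
  C = 12
  F = 265 + 12 = 277
  Q = -47 − 52 + 5·12 − 3·277 = -870
Policy B (F := 75):
  M = 52
  C = 12
  F = 75
  Q = -47 − 52 + 5·12 − 3·75 = -264
Change in Q: -264 − (-870) = 606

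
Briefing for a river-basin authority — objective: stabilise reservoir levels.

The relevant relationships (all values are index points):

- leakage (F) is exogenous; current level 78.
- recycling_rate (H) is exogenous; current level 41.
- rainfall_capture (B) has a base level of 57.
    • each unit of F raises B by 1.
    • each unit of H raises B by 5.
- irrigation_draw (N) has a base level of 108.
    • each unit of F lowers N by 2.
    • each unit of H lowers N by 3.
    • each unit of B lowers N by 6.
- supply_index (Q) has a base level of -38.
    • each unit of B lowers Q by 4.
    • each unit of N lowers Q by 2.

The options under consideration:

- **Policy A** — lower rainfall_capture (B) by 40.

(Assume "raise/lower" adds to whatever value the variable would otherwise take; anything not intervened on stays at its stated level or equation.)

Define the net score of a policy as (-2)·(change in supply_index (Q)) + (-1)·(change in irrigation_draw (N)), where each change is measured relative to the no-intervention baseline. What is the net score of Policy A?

400

Baseline:
  F = 78
  H = 41
  B = 57 + 78 + 5·41 = 340
  N = 108 − 2·78 − 3·41 − 6·340 = -2211
  Q = -38 − 4·340 − 2·(-2211) = 3024
Policy A (B − 40):
  F = 78
  H = 41
  B = 57 + 78 + 5·41 (−40 from intervention) = 300
  N = 108 − 2·78 − 3·41 − 6·300 = -1971
  Q = -38 − 4·300 − 2·(-1971) = 2704
ΔQ = 2704 − 3024 = -320; ΔN = -1971 − (-2211) = 240
Score = (-2)·(-320) + (-1)·240 = 400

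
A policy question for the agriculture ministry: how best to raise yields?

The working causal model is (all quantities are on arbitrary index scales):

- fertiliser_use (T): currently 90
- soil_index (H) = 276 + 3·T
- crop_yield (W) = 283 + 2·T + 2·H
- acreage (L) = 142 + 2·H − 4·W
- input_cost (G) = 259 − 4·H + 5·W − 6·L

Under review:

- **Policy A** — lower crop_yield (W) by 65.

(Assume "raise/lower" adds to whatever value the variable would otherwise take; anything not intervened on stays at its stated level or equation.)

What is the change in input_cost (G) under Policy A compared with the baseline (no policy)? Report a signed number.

Baseline:
  T = 90
  H = 276 + 3·90 = 546
  W = 283 + 2·90 + 2·546 = 1555
  L = 142 + 2·546 − 4·1555 = -4986
  G = 259 − 4·546 + 5·1555 − 6·(-4986) = 35766
Policy A (W − 65):
  T = 90
  H = 276 + 3·90 = 546
  W = 283 + 2·90 + 2·546 (−65 from intervention) = 1490
  L = 142 + 2·546 − 4·1490 = -4726
  G = 259 − 4·546 + 5·1490 − 6·(-4726) = 33881
Change in G: 33881 − 35766 = -1885

-1885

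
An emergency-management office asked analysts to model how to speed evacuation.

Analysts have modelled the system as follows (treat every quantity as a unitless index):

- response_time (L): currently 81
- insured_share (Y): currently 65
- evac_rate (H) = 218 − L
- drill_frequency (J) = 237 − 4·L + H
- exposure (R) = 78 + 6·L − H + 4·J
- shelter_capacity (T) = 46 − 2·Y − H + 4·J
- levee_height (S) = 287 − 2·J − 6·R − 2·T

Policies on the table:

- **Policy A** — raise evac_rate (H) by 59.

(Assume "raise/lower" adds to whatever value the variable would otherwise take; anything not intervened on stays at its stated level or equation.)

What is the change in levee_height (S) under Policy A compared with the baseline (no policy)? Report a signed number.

Baseline:
  L = 81
  Y = 65
  H = 218 − 81 = 137
  J = 237 − 4·81 + 137 = 50
  R = 78 + 6·81 − 137 + 4·50 = 627
  T = 46 − 2·65 − 137 + 4·50 = -21
  S = 287 − 2·50 − 6·627 − 2·(-21) = -3533
Policy A (H + 59):
  L = 81
  Y = 65
  H = 218 − 81 (+59 from intervention) = 196
  J = 237 − 4·81 + 196 = 109
  R = 78 + 6·81 − 196 + 4·109 = 804
  T = 46 − 2·65 − 196 + 4·109 = 156
  S = 287 − 2·109 − 6·804 − 2·156 = -5067
Change in S: -5067 − (-3533) = -1534

-1534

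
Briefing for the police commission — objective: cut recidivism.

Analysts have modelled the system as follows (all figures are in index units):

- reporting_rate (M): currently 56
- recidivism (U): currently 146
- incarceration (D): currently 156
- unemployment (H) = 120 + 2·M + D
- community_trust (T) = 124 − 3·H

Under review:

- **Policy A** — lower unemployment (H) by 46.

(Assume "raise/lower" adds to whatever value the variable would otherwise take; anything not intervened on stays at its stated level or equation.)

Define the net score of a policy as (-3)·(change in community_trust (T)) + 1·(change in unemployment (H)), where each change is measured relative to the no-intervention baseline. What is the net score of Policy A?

-460

Baseline:
  M = 56
  D = 156
  H = 120 + 2·56 + 156 = 388
  T = 124 − 3·388 = -1040
Policy A (H − 46):
  M = 56
  D = 156
  H = 120 + 2·56 + 156 (−46 from intervention) = 342
  T = 124 − 3·342 = -902
ΔT = -902 − (-1040) = 138; ΔH = 342 − 388 = -46
Score = (-3)·138 + 1·(-46) = -460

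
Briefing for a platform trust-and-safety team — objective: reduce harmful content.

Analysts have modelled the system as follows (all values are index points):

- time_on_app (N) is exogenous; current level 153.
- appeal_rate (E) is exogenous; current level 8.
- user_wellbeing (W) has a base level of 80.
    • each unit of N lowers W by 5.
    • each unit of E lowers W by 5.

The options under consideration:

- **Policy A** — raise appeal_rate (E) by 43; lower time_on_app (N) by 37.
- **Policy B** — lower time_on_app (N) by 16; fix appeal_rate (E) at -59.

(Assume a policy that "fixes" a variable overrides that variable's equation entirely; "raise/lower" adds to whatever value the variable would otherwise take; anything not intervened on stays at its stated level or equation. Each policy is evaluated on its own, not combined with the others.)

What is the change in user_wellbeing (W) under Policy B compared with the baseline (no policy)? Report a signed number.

Baseline:
  N = 153
  E = 8
  W = 80 − 5·153 − 5·8 = -725
Policy B (N − 16, E := -59):
  N = 153 − 16 = 137
  E = -59
  W = 80 − 5·137 − 5·(-59) = -310
Change in W: -310 − (-725) = 415

415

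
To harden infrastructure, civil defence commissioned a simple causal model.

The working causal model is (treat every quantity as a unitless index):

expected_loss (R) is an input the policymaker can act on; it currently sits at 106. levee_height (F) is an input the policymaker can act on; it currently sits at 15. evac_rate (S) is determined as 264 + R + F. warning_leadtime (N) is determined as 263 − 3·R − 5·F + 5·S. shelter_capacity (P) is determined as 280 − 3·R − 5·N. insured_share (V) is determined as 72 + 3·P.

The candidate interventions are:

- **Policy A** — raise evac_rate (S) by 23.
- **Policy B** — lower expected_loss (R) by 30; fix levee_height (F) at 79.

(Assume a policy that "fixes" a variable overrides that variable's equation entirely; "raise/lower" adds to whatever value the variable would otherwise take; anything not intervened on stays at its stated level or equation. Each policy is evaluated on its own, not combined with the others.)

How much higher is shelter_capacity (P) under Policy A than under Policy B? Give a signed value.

-965

Policy A (S + 23):
  R = 106
  F = 15
  S = 264 + 106 + 15 (+23 from intervention) = 408
  N = 263 − 3·106 − 5·15 + 5·408 = 1910
  P = 280 − 3·106 − 5·1910 = -9588
Policy B (R − 30, F := 79):
  R = 106 − 30 = 76
  F = 79
  S = 264 + 76 + 79 = 419
  N = 263 − 3·76 − 5·79 + 5·419 = 1735
  P = 280 − 3·76 − 5·1735 = -8623
P: -9588 − (-8623) = -965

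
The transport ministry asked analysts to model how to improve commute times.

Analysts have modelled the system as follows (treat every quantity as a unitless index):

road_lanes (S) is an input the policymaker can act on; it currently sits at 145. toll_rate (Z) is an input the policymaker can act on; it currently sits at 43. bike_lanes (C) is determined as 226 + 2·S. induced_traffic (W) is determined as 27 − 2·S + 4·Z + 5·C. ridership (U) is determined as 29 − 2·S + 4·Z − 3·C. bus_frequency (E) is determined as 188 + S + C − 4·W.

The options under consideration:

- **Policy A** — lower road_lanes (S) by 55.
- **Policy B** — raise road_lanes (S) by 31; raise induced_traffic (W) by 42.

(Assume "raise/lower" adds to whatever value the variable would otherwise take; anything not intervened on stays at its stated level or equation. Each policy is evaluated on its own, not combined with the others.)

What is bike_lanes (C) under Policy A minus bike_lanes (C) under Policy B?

Policy A (S − 55):
  S = 145 − 55 = 90
  C = 226 + 2·90 = 406
Policy B (S + 31, W + 42):
  S = 145 + 31 = 176
  C = 226 + 2·176 = 578
C: 406 − 578 = -172

-172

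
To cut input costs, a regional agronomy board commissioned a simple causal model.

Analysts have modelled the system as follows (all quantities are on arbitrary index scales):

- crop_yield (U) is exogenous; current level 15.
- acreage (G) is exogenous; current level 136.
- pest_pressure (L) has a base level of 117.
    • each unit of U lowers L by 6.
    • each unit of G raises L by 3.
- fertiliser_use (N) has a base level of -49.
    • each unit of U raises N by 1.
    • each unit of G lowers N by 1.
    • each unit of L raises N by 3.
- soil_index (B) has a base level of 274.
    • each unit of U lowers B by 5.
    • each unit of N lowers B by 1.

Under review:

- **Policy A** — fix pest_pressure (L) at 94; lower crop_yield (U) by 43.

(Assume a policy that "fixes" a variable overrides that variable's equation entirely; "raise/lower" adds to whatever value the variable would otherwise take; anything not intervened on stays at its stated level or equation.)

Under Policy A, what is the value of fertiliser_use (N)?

Policy A (L := 94, U − 43):
  U = 15 − 43 = -28
  G = 136
  L = 94
  N = -49 + (-28) − 136 + 3·94 = 69

69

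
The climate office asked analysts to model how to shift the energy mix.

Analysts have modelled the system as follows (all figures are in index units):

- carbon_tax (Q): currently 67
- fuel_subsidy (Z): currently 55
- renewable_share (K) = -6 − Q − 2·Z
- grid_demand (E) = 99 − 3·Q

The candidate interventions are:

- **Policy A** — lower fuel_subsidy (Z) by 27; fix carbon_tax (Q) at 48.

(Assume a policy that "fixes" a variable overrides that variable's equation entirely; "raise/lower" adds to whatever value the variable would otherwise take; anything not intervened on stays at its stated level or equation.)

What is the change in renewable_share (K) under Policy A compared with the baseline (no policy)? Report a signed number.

73

Baseline:
  Q = 67
  Z = 55
  K = -6 − 67 − 2·55 = -183
Policy A (Z − 27, Q := 48):
  Q = 48
  Z = 55 − 27 = 28
  K = -6 − 48 − 2·28 = -110
Change in K: -110 − (-183) = 73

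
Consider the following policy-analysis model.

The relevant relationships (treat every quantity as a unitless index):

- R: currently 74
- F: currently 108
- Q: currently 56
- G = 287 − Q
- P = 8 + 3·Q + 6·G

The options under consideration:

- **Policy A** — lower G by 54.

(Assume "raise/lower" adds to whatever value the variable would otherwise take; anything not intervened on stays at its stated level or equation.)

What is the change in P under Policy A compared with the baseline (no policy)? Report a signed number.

-324

Baseline:
  Q = 56
  G = 287 − 56 = 231
  P = 8 + 3·56 + 6·231 = 1562
Policy A (G − 54):
  Q = 56
  G = 287 − 56 (−54 from intervention) = 177
  P = 8 + 3·56 + 6·177 = 1238
Change in P: 1238 − 1562 = -324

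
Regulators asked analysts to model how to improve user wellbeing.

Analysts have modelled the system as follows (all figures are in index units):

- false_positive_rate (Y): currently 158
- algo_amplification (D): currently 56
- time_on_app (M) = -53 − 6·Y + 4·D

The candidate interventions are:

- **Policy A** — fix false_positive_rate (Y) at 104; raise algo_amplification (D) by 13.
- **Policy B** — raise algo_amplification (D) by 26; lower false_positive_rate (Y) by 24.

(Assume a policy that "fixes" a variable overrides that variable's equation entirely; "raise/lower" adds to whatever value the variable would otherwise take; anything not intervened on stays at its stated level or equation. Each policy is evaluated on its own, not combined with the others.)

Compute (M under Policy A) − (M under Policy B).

Policy A (Y := 104, D + 13):
  Y = 104
  D = 56 + 13 = 69
  M = -53 − 6·104 + 4·69 = -401
Policy B (D + 26, Y − 24):
  Y = 158 − 24 = 134
  D = 56 + 26 = 82
  M = -53 − 6·134 + 4·82 = -529
M: -401 − (-529) = 128

128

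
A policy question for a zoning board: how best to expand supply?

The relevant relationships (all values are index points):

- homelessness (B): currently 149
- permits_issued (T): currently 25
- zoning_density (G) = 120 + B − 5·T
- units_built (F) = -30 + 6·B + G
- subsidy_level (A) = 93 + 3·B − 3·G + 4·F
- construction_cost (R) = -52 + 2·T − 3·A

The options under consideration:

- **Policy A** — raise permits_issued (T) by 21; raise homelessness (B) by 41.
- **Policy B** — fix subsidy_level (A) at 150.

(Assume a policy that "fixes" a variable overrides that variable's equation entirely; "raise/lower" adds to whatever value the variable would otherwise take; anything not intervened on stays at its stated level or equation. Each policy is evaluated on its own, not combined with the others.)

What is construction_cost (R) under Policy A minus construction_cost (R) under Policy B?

-15057

Policy A (T + 21, B + 41):
  B = 149 + 41 = 190
  T = 25 + 21 = 46
  G = 120 + 190 − 5·46 = 80
  F = -30 + 6·190 + 80 = 1190
  A = 93 + 3·190 − 3·80 + 4·1190 = 5183
  R = -52 + 2·46 − 3·5183 = -15509
Policy B (A := 150):
  B = 149
  T = 25
  G = 120 + 149 − 5·25 = 144
  F = -30 + 6·149 + 144 = 1008
  A = 150
  R = -52 + 2·25 − 3·150 = -452
R: -15509 − (-452) = -15057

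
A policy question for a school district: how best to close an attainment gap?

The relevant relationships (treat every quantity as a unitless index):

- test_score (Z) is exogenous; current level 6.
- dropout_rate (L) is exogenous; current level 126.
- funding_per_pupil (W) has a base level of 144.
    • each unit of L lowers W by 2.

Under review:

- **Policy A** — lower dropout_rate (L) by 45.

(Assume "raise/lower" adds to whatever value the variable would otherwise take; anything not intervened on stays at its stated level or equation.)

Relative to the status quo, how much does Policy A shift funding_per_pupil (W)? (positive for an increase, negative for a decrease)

90

Baseline:
  L = 126
  W = 144 − 2·126 = -108
Policy A (L − 45):
  L = 126 − 45 = 81
  W = 144 − 2·81 = -18
Change in W: -18 − (-108) = 90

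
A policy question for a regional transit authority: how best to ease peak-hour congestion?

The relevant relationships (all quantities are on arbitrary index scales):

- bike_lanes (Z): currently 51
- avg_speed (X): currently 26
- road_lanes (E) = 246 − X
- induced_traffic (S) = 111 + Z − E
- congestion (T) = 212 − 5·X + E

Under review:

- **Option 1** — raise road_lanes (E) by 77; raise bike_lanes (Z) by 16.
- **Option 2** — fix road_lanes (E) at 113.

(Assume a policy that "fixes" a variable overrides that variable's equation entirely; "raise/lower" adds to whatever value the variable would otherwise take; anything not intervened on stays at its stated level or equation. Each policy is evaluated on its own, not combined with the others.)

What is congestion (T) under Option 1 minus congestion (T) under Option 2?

Option 1 (E + 77, Z + 16):
  X = 26
  E = 246 − 26 (+77 from intervention) = 297
  T = 212 − 5·26 + 297 = 379
Option 2 (E := 113):
  X = 26
  E = 113
  T = 212 − 5·26 + 113 = 195
T: 379 − 195 = 184

184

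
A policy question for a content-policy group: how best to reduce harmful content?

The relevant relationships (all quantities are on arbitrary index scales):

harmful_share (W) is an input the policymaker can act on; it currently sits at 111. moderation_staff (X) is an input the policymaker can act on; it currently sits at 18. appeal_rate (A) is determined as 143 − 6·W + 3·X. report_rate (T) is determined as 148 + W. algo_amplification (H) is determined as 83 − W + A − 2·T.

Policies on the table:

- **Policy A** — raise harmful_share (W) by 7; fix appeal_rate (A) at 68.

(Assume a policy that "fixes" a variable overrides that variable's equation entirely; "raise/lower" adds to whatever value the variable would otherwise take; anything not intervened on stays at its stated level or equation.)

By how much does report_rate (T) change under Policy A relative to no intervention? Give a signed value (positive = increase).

7

Baseline:
  W = 111
  T = 148 + 111 = 259
Policy A (W + 7, A := 68):
  W = 111 + 7 = 118
  T = 148 + 118 = 266
Change in T: 266 − 259 = 7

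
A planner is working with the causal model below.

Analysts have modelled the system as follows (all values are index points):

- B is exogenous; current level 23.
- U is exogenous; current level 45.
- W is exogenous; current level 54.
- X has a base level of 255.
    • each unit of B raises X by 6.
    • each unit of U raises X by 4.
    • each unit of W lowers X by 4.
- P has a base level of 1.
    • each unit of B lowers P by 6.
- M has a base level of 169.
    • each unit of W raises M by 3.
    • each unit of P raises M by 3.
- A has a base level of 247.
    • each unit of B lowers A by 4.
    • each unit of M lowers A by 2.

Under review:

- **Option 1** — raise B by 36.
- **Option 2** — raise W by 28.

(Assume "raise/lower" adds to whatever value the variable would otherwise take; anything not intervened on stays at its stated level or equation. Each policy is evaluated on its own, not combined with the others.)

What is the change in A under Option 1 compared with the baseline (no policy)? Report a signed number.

Baseline:
  B = 23
  W = 54
  P = 1 − 6·23 = -137
  M = 169 + 3·54 + 3·(-137) = -80
  A = 247 − 4·23 − 2·(-80) = 315
Option 1 (B + 36):
  B = 23 + 36 = 59
  W = 54
  P = 1 − 6·59 = -353
  M = 169 + 3·54 + 3·(-353) = -728
  A = 247 − 4·59 − 2·(-728) = 1467
Change in A: 1467 − 315 = 1152

1152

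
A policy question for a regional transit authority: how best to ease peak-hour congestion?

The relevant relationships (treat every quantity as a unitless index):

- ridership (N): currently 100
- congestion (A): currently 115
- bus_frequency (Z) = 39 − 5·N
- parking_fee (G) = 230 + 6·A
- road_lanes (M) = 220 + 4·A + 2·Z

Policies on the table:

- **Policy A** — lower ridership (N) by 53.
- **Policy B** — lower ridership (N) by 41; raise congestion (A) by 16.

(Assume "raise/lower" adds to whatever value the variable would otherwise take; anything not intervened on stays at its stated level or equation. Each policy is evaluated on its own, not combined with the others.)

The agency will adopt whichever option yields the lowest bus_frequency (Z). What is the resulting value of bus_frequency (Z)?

-256

Policy A (N − 53):
  N = 100 − 53 = 47
  Z = 39 − 5·47 = -196
Policy B (N − 41, A + 16):
  N = 100 − 41 = 59
  Z = 39 − 5·59 = -256
Comparing — Policy A: Z=-196, Policy B: Z=-256. Lowest is -256 (Policy B).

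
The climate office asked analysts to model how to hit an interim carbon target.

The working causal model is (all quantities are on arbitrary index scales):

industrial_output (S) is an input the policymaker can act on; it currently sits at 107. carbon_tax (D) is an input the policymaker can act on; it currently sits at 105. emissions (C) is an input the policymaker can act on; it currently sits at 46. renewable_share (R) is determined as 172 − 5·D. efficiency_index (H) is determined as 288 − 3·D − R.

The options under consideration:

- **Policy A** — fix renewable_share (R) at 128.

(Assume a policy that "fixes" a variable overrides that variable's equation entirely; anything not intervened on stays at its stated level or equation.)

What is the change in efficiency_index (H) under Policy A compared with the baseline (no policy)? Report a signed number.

Baseline:
  D = 105
  R = 172 − 5·105 = -353
  H = 288 − 3·105 − (-353) = 326
Policy A (R := 128):
  D = 105
  R = 128
  H = 288 − 3·105 − 128 = -155
Change in H: -155 − 326 = -481

-481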